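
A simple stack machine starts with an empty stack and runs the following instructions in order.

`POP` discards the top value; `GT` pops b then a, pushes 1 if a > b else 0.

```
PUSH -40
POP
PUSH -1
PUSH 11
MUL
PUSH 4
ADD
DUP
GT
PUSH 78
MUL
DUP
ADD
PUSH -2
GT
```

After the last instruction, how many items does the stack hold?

PUSH -40 → [-40]
POP      → []
PUSH -1  → [-1]
PUSH 11  → [-1, 11]
MUL      → [-11]
PUSH 4   → [-11, 4]
ADD      → [-7]
DUP      → [-7, -7]
GT       → [0]
PUSH 78  → [0, 78]
MUL      → [0]
DUP      → [0, 0]
ADD      → [0]
PUSH -2  → [0, -2]
GT       → [1]

1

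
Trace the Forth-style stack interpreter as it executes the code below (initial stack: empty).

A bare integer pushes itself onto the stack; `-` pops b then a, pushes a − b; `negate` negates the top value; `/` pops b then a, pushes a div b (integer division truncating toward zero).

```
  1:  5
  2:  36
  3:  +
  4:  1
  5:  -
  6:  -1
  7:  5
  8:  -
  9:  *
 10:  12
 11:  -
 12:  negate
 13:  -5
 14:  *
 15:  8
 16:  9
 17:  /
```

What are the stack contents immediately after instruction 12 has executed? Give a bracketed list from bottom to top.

5      → 5
36     → 5 36
+      → 41
1      → 41 1
-      → 40
-1     → 40 -1
5      → 40 -1 5
-      → 40 -6
*      → -240
12     → -240 12
-      → -252
negate → 252

[252]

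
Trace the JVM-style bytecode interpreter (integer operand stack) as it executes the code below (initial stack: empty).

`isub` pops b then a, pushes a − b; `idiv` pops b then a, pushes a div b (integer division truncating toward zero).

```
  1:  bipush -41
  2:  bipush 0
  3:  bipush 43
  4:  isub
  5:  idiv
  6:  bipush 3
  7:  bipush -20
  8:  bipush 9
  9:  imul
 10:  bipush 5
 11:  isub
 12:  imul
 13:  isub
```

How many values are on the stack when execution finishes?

1

bipush -41 → -41
bipush 0   → -41 0
bipush 43  → -41 0 43
isub       → -41 -43
idiv       → 0
bipush 3   → 0 3
bipush -20 → 0 3 -20
bipush 9   → 0 3 -20 9
imul       → 0 3 -180
bipush 5   → 0 3 -180 5
isub       → 0 3 -185
imul       → 0 -555
isub       → 555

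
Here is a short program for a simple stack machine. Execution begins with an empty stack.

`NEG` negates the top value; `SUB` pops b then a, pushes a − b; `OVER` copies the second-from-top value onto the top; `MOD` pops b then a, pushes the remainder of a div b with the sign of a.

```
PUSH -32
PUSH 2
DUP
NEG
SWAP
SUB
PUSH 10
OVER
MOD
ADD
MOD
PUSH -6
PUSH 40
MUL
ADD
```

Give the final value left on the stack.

-240

PUSH -32 : [-32]
PUSH 2   : [-32, 2]
DUP      : [-32, 2, 2]
NEG      : [-32, 2, -2]
SWAP     : [-32, -2, 2]
SUB      : [-32, -4]
PUSH 10  : [-32, -4, 10]
OVER     : [-32, -4, 10, -4]
MOD      : [-32, -4, 2]
ADD      : [-32, -2]
MOD      : [0]
PUSH -6  : [0, -6]
PUSH 40  : [0, -6, 40]
MUL      : [0, -240]
ADD      : [-240]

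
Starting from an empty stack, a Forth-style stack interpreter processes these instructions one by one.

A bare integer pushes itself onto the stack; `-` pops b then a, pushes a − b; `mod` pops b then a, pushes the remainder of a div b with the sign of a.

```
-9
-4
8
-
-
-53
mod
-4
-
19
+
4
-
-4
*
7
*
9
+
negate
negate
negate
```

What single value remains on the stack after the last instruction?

607

-9     : -9
-4     : -9 -4
8      : -9 -4 8
-      : -9 -12
-      : 3
-53    : 3 -53
mod    : 3
-4     : 3 -4
-      : 7
19     : 7 19
+      : 26
4      : 26 4
-      : 22
-4     : 22 -4
*      : -88
7      : -88 7
*      : -616
9      : -616 9
+      : -607
negate : 607
negate : -607
negate : 607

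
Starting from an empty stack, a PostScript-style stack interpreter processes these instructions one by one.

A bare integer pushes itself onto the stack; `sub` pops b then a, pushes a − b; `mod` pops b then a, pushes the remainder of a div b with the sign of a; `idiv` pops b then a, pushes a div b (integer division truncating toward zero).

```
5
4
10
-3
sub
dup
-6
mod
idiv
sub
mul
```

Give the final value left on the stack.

5    : 5
4    : 5 4
10   : 5 4 10
-3   : 5 4 10 -3
sub  : 5 4 13
dup  : 5 4 13 13
-6   : 5 4 13 13 -6
mod  : 5 4 13 1
idiv : 5 4 13
sub  : 5 -9
mul  : -45

-45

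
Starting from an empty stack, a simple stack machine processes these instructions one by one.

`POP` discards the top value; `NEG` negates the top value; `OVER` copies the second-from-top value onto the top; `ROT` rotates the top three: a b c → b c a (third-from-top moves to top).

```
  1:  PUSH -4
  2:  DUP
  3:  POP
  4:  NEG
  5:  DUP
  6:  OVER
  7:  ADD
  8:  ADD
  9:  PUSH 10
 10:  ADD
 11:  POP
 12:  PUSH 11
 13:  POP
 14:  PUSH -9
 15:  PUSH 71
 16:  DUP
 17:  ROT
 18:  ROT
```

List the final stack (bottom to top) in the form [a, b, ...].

PUSH -4  [-4]
DUP      [-4, -4]
POP      [-4]
NEG      [4]
DUP      [4, 4]
OVER     [4, 4, 4]
ADD      [4, 8]
ADD      [12]
PUSH 10  [12, 10]
ADD      [22]
POP      []
PUSH 11  [11]
POP      []
PUSH -9  [-9]
PUSH 71  [-9, 71]
DUP      [-9, 71, 71]
ROT      [71, 71, -9]
ROT      [71, -9, 71]

[71, -9, 71]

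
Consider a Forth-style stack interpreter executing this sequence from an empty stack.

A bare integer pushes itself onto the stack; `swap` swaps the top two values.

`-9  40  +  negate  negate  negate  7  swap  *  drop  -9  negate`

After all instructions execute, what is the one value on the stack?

9

-9     → [-9]
40     → [-9, 40]
+      → [31]
negate → [-31]
negate → [31]
negate → [-31]
7      → [-31, 7]
swap   → [7, -31]
*      → [-217]
drop   → []
-9     → [-9]
negate → [9]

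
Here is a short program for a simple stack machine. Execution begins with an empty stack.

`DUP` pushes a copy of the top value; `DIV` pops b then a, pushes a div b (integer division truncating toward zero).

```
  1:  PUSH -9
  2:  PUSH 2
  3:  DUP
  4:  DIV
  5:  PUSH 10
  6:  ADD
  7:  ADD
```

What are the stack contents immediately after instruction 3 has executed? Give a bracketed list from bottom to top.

[-9, 2, 2]

PUSH -9 → -9
PUSH 2  → -9 2
DUP     → -9 2 2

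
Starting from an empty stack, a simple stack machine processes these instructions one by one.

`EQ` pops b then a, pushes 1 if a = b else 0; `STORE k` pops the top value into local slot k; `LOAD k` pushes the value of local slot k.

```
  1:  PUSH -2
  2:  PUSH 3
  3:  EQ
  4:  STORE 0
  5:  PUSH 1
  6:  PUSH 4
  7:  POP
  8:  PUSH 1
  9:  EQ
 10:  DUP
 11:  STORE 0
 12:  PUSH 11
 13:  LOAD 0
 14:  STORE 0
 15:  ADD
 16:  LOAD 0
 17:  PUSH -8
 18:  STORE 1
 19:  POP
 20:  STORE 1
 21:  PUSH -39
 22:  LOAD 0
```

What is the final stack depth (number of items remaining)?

2

PUSH -2   -2
PUSH 3    -2 3
EQ        0
STORE 0   (empty)
PUSH 1    1
PUSH 4    1 4
POP       1
PUSH 1    1 1
EQ        1
DUP       1 1
STORE 0   1
PUSH 11   1 11
LOAD 0    1 11 1
STORE 0   1 11
ADD       12
LOAD 0    12 1
PUSH -8   12 1 -8
STORE 1   12 1
POP       12
STORE 1   (empty)
PUSH -39  -39
LOAD 0    -39 1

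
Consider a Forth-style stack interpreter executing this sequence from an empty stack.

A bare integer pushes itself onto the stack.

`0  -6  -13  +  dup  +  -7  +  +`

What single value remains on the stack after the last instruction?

0   → [0]
-6  → [0, -6]
-13 → [0, -6, -13]
+   → [0, -19]
dup → [0, -19, -19]
+   → [0, -38]
-7  → [0, -38, -7]
+   → [0, -45]
+   → [-45]

-45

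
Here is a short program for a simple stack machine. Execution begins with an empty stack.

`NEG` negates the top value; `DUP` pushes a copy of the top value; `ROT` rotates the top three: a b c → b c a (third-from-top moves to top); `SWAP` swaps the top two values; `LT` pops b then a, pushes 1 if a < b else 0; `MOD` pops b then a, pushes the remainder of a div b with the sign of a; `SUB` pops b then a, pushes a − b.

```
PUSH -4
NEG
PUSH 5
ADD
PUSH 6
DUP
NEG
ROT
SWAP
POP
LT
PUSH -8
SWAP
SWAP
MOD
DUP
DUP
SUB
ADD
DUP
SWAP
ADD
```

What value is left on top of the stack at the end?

PUSH -4 -> [-4]
NEG     -> [4]
PUSH 5  -> [4, 5]
ADD     -> [9]
PUSH 6  -> [9, 6]
DUP     -> [9, 6, 6]
NEG     -> [9, 6, -6]
ROT     -> [6, -6, 9]
SWAP    -> [6, 9, -6]
POP     -> [6, 9]
LT      -> [1]
PUSH -8 -> [1, -8]
SWAP    -> [-8, 1]
SWAP    -> [1, -8]
MOD     -> [1]
DUP     -> [1, 1]
DUP     -> [1, 1, 1]
SUB     -> [1, 0]
ADD     -> [1]
DUP     -> [1, 1]
SWAP    -> [1, 1]
ADD     -> [2]

2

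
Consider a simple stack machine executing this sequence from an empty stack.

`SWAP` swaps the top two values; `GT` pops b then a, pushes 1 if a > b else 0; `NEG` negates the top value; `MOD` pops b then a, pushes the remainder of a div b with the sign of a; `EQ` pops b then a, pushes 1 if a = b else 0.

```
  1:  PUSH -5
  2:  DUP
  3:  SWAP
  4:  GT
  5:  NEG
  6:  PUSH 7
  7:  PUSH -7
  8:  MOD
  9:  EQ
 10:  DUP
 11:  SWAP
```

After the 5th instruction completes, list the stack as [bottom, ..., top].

[0]

PUSH -5  -5
DUP      -5 -5
SWAP     -5 -5
GT       0
NEG      0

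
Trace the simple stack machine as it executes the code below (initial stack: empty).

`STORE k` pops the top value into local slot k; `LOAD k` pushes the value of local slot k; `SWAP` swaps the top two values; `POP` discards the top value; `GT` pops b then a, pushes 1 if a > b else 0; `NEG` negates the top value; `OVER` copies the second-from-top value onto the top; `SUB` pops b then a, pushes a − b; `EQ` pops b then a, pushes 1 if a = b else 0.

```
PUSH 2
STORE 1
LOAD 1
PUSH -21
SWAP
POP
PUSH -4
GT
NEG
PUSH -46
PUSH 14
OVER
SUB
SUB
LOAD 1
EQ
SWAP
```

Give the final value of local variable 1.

PUSH 2    2
STORE 1   (empty)
LOAD 1    2
PUSH -21  2 -21
SWAP      -21 2
POP       -21
PUSH -4   -21 -4
GT        0
NEG       0
PUSH -46  0 -46
PUSH 14   0 -46 14
OVER      0 -46 14 -46
SUB       0 -46 60
SUB       0 -106
LOAD 1    0 -106 2
EQ        0 0
SWAP      0 0

2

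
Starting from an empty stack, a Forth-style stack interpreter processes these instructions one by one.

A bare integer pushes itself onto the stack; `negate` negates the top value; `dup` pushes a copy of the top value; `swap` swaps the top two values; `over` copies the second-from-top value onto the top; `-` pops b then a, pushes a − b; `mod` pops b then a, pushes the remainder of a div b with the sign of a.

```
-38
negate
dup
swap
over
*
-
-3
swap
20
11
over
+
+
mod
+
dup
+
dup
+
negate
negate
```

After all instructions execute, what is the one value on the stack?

-128

-38    -> -38
negate -> 38
dup    -> 38 38
swap   -> 38 38
over   -> 38 38 38
*      -> 38 1444
-      -> -1406
-3     -> -1406 -3
swap   -> -3 -1406
20     -> -3 -1406 20
11     -> -3 -1406 20 11
over   -> -3 -1406 20 11 20
+      -> -3 -1406 20 31
+      -> -3 -1406 51
mod    -> -3 -29
+      -> -32
dup    -> -32 -32
+      -> -64
dup    -> -64 -64
+      -> -128
negate -> 128
negate -> -128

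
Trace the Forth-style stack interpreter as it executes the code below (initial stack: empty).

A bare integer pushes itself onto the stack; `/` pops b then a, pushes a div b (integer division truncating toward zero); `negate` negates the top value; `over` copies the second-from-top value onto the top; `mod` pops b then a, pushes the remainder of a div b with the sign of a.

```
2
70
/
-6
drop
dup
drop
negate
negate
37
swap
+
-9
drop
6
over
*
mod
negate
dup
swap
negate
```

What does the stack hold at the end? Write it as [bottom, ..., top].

2      : 2
70     : 2 70
/      : 0
-6     : 0 -6
drop   : 0
dup    : 0 0
drop   : 0
negate : 0
negate : 0
37     : 0 37
swap   : 37 0
+      : 37
-9     : 37 -9
drop   : 37
6      : 37 6
over   : 37 6 37
*      : 37 222
mod    : 37
negate : -37
dup    : -37 -37
swap   : -37 -37
negate : -37 37

[-37, 37]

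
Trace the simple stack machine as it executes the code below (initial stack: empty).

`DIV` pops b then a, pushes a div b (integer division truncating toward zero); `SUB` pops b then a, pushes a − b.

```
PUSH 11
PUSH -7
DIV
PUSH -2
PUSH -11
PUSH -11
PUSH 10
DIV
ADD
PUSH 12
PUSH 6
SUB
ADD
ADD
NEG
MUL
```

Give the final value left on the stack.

PUSH 11  → 11
PUSH -7  → 11 -7
DIV      → -1
PUSH -2  → -1 -2
PUSH -11 → -1 -2 -11
PUSH -11 → -1 -2 -11 -11
PUSH 10  → -1 -2 -11 -11 10
DIV      → -1 -2 -11 -1
ADD      → -1 -2 -12
PUSH 12  → -1 -2 -12 12
PUSH 6   → -1 -2 -12 12 6
SUB      → -1 -2 -12 6
ADD      → -1 -2 -6
ADD      → -1 -8
NEG      → -1 8
MUL      → -8

-8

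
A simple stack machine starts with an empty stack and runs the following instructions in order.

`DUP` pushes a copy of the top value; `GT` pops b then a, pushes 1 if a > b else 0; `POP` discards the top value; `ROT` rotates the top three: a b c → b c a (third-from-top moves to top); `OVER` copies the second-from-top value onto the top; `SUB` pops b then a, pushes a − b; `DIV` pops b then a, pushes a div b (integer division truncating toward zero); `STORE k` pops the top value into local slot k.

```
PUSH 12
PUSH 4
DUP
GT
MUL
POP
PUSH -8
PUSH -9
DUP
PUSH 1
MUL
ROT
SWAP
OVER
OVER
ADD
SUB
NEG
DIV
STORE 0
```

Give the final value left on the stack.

PUSH 12 : [12]
PUSH 4  : [12, 4]
DUP     : [12, 4, 4]
GT      : [12, 0]
MUL     : [0]
POP     : []
PUSH -8 : [-8]
PUSH -9 : [-8, -9]
DUP     : [-8, -9, -9]
PUSH 1  : [-8, -9, -9, 1]
MUL     : [-8, -9, -9]
ROT     : [-9, -9, -8]
SWAP    : [-9, -8, -9]
OVER    : [-9, -8, -9, -8]
OVER    : [-9, -8, -9, -8, -9]
ADD     : [-9, -8, -9, -17]
SUB     : [-9, -8, 8]
NEG     : [-9, -8, -8]
DIV     : [-9, 1]
STORE 0 : [-9]

-9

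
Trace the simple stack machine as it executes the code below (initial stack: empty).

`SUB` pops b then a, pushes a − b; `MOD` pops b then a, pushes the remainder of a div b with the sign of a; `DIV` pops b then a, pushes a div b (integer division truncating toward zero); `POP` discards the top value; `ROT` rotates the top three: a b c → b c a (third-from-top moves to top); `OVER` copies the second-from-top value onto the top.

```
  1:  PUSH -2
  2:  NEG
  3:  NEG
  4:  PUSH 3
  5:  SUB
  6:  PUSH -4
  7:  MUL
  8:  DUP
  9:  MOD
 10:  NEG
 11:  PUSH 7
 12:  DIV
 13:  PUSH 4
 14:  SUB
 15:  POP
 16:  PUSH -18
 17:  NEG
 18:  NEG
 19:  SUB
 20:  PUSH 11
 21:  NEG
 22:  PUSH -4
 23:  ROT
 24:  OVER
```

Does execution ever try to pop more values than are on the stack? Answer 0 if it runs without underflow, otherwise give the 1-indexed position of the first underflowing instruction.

19

PUSH -2   [-2]
NEG       [2]
NEG       [-2]
PUSH 3    [-2, 3]
SUB       [-5]
PUSH -4   [-5, -4]
MUL       [20]
DUP       [20, 20]
MOD       [0]
NEG       [0]
PUSH 7    [0, 7]
DIV       [0]
PUSH 4    [0, 4]
SUB       [-4]
POP       []
PUSH -18  [-18]
NEG       [18]
NEG       [-18]
SUB  — needs 2 operands, stack has 1 → underflow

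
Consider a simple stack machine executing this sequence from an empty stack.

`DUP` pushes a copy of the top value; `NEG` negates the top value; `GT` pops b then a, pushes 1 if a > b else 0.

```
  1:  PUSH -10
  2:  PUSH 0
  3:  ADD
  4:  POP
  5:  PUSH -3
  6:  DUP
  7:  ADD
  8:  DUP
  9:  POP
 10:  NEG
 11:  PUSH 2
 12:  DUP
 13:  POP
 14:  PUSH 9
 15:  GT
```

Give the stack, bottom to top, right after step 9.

[-6]

PUSH -10 → [-10]
PUSH 0   → [-10, 0]
ADD      → [-10]
POP      → []
PUSH -3  → [-3]
DUP      → [-3, -3]
ADD      → [-6]
DUP      → [-6, -6]
POP      → [-6]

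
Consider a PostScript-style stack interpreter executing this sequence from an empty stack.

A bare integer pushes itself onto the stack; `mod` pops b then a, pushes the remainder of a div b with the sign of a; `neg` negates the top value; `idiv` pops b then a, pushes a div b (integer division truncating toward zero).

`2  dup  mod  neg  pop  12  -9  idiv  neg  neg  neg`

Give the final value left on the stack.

1

2     2
dup   2 2
mod   0
neg   0
pop   (empty)
12    12
-9    12 -9
idiv  -1
neg   1
neg   -1
neg   1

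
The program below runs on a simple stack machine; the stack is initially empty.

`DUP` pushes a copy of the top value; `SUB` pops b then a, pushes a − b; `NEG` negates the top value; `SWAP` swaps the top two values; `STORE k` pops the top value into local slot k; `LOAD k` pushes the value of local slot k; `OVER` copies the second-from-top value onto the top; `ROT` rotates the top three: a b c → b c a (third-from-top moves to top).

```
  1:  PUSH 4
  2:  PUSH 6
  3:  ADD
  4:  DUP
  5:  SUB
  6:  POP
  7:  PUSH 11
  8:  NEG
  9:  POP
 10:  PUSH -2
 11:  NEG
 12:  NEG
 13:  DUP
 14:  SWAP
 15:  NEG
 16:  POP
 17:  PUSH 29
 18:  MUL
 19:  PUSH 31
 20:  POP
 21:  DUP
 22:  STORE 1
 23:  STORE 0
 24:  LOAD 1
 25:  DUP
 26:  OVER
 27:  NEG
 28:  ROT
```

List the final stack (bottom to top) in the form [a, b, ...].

PUSH 4  : 4
PUSH 6  : 4 6
ADD     : 10
DUP     : 10 10
SUB     : 0
POP     : (empty)
PUSH 11 : 11
NEG     : -11
POP     : (empty)
PUSH -2 : -2
NEG     : 2
NEG     : -2
DUP     : -2 -2
SWAP    : -2 -2
NEG     : -2 2
POP     : -2
PUSH 29 : -2 29
MUL     : -58
PUSH 31 : -58 31
POP     : -58
DUP     : -58 -58
STORE 1 : -58
STORE 0 : (empty)
LOAD 1  : -58
DUP     : -58 -58
OVER    : -58 -58 -58
NEG     : -58 -58 58
ROT     : -58 58 -58

[-58, 58, -58]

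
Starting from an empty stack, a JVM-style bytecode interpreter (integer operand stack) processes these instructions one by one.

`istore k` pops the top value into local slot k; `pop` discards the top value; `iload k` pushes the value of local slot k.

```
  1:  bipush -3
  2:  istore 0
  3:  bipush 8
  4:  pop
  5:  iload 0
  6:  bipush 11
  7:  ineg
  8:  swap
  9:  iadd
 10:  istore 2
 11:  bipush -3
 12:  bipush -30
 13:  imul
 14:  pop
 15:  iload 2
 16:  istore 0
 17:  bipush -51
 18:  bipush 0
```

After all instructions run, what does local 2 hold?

-14

bipush -3  → -3
istore 0   → (empty)
bipush 8   → 8
pop        → (empty)
iload 0    → -3
bipush 11  → -3 11
ineg       → -3 -11
swap       → -11 -3
iadd       → -14
istore 2   → (empty)
bipush -3  → -3
bipush -30 → -3 -30
imul       → 90
pop        → (empty)
iload 2    → -14
istore 0   → (empty)
bipush -51 → -51
bipush 0   → -51 0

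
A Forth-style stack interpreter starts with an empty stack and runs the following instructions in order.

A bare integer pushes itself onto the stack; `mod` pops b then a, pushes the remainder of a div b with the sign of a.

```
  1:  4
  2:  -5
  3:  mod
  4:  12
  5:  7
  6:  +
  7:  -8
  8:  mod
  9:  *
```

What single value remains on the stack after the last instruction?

12

4   -> 4
-5  -> 4 -5
mod -> 4
12  -> 4 12
7   -> 4 12 7
+   -> 4 19
-8  -> 4 19 -8
mod -> 4 3
*   -> 12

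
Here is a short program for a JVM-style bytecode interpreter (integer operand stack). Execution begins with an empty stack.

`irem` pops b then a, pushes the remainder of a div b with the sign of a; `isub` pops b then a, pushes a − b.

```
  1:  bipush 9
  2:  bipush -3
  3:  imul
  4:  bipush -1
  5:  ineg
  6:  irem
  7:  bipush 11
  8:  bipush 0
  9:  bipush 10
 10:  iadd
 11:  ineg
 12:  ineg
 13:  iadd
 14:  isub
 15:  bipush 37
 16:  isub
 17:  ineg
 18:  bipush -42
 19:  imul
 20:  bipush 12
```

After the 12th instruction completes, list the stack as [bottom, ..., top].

[0, 11, 10]

bipush 9  → 9
bipush -3 → 9 -3
imul      → -27
bipush -1 → -27 -1
ineg      → -27 1
irem      → 0
bipush 11 → 0 11
bipush 0  → 0 11 0
bipush 10 → 0 11 0 10
iadd      → 0 11 10
ineg      → 0 11 -10
ineg      → 0 11 10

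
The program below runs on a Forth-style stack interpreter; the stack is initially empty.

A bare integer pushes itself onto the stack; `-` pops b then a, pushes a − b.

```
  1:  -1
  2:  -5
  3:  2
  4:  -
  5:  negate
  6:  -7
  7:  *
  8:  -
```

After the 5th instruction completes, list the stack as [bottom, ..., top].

[-1, 7]

-1     -> [-1]
-5     -> [-1, -5]
2      -> [-1, -5, 2]
-      -> [-1, -7]
negate -> [-1, 7]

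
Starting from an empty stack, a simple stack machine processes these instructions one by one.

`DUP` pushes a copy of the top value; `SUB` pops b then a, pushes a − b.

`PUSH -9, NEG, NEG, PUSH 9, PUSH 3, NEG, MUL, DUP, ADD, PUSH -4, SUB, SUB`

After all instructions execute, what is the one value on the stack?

PUSH -9 → [-9]
NEG     → [9]
NEG     → [-9]
PUSH 9  → [-9, 9]
PUSH 3  → [-9, 9, 3]
NEG     → [-9, 9, -3]
MUL     → [-9, -27]
DUP     → [-9, -27, -27]
ADD     → [-9, -54]
PUSH -4 → [-9, -54, -4]
SUB     → [-9, -50]
SUB     → [41]

41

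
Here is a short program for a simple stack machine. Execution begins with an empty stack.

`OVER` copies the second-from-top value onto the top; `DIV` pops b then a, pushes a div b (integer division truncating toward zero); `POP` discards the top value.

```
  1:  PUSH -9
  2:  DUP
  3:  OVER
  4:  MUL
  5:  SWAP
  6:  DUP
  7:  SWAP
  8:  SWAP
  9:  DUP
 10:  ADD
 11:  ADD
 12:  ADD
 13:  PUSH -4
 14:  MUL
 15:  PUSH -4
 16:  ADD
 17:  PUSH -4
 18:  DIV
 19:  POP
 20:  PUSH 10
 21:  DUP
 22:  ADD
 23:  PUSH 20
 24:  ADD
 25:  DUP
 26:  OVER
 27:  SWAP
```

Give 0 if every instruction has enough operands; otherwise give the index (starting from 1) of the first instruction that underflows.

PUSH -9 : [-9]
DUP     : [-9, -9]
OVER    : [-9, -9, -9]
MUL     : [-9, 81]
SWAP    : [81, -9]
DUP     : [81, -9, -9]
SWAP    : [81, -9, -9]
SWAP    : [81, -9, -9]
DUP     : [81, -9, -9, -9]
ADD     : [81, -9, -18]
ADD     : [81, -27]
ADD     : [54]
PUSH -4 : [54, -4]
MUL     : [-216]
PUSH -4 : [-216, -4]
ADD     : [-220]
PUSH -4 : [-220, -4]
DIV     : [55]
POP     : []
PUSH 10 : [10]
DUP     : [10, 10]
ADD     : [20]
PUSH 20 : [20, 20]
ADD     : [40]
DUP     : [40, 40]
OVER    : [40, 40, 40]
SWAP    : [40, 40, 40]

0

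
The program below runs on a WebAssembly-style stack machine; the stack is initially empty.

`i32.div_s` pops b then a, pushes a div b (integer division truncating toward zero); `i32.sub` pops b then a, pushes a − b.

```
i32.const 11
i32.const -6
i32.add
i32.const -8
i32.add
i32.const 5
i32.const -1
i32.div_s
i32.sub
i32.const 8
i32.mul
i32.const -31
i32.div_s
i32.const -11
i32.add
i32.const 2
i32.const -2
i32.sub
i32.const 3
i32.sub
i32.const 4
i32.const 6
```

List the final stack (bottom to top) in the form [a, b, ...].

i32.const 11   11
i32.const -6   11 -6
i32.add        5
i32.const -8   5 -8
i32.add        -3
i32.const 5    -3 5
i32.const -1   -3 5 -1
i32.div_s      -3 -5
i32.sub        2
i32.const 8    2 8
i32.mul        16
i32.const -31  16 -31
i32.div_s      0
i32.const -11  0 -11
i32.add        -11
i32.const 2    -11 2
i32.const -2   -11 2 -2
i32.sub        -11 4
i32.const 3    -11 4 3
i32.sub        -11 1
i32.const 4    -11 1 4
i32.const 6    -11 1 4 6

[-11, 1, 4, 6]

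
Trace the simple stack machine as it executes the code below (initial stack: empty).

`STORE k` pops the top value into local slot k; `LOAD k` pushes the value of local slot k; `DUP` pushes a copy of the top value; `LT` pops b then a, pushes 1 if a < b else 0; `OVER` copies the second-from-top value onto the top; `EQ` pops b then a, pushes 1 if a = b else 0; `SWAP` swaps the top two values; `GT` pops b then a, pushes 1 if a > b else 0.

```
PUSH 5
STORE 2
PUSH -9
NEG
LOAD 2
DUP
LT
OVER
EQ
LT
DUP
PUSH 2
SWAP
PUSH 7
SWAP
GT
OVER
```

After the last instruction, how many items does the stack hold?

PUSH 5   [5]
STORE 2  []
PUSH -9  [-9]
NEG      [9]
LOAD 2   [9, 5]
DUP      [9, 5, 5]
LT       [9, 0]
OVER     [9, 0, 9]
EQ       [9, 0]
LT       [0]
DUP      [0, 0]
PUSH 2   [0, 0, 2]
SWAP     [0, 2, 0]
PUSH 7   [0, 2, 0, 7]
SWAP     [0, 2, 7, 0]
GT       [0, 2, 1]
OVER     [0, 2, 1, 2]

4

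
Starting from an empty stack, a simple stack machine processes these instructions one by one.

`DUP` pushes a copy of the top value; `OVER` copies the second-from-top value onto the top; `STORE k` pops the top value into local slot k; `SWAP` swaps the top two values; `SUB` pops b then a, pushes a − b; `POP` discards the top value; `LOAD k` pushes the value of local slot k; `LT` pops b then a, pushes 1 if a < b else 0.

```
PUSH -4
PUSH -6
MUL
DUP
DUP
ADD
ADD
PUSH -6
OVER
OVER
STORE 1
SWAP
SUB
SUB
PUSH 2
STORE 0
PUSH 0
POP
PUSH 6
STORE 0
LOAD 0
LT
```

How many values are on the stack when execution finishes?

PUSH -4 → -4
PUSH -6 → -4 -6
MUL     → 24
DUP     → 24 24
DUP     → 24 24 24
ADD     → 24 48
ADD     → 72
PUSH -6 → 72 -6
OVER    → 72 -6 72
OVER    → 72 -6 72 -6
STORE 1 → 72 -6 72
SWAP    → 72 72 -6
SUB     → 72 78
SUB     → -6
PUSH 2  → -6 2
STORE 0 → -6
PUSH 0  → -6 0
POP     → -6
PUSH 6  → -6 6
STORE 0 → -6
LOAD 0  → -6 6
LT      → 1

1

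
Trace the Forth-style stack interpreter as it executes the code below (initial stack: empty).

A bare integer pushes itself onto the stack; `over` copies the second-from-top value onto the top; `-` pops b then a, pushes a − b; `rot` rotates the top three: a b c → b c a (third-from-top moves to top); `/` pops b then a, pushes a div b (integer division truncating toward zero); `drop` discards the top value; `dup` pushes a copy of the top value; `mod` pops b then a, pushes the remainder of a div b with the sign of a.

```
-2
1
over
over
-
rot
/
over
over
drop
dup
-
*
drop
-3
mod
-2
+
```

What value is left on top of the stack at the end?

-2   → -2
1    → -2 1
over → -2 1 -2
over → -2 1 -2 1
-    → -2 1 -3
rot  → 1 -3 -2
/    → 1 1
over → 1 1 1
over → 1 1 1 1
drop → 1 1 1
dup  → 1 1 1 1
-    → 1 1 0
*    → 1 0
drop → 1
-3   → 1 -3
mod  → 1
-2   → 1 -2
+    → -1

-1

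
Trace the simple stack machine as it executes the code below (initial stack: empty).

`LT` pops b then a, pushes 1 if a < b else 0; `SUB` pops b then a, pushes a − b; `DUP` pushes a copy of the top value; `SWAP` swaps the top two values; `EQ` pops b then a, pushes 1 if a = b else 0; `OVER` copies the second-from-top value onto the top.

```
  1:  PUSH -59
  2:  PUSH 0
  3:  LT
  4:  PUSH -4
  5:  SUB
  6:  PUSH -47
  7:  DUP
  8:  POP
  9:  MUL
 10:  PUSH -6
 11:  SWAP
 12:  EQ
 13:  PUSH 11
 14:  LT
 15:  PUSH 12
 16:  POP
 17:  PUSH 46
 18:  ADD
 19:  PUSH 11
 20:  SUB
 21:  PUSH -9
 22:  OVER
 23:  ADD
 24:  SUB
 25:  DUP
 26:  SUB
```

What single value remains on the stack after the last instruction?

0

PUSH -59 : [-59]
PUSH 0   : [-59, 0]
LT       : [1]
PUSH -4  : [1, -4]
SUB      : [5]
PUSH -47 : [5, -47]
DUP      : [5, -47, -47]
POP      : [5, -47]
MUL      : [-235]
PUSH -6  : [-235, -6]
SWAP     : [-6, -235]
EQ       : [0]
PUSH 11  : [0, 11]
LT       : [1]
PUSH 12  : [1, 12]
POP      : [1]
PUSH 46  : [1, 46]
ADD      : [47]
PUSH 11  : [47, 11]
SUB      : [36]
PUSH -9  : [36, -9]
OVER     : [36, -9, 36]
ADD      : [36, 27]
SUB      : [9]
DUP      : [9, 9]
SUB      : [0]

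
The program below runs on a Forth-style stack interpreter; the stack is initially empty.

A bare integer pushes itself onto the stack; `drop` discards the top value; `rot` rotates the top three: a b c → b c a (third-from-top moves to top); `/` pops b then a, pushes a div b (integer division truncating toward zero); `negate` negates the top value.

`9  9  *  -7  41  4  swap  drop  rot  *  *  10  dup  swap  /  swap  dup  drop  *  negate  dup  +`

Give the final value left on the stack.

9      -> [9]
9      -> [9, 9]
*      -> [81]
-7     -> [81, -7]
41     -> [81, -7, 41]
4      -> [81, -7, 41, 4]
swap   -> [81, -7, 4, 41]
drop   -> [81, -7, 4]
rot    -> [-7, 4, 81]
*      -> [-7, 324]
*      -> [-2268]
10     -> [-2268, 10]
dup    -> [-2268, 10, 10]
swap   -> [-2268, 10, 10]
/      -> [-2268, 1]
swap   -> [1, -2268]
dup    -> [1, -2268, -2268]
drop   -> [1, -2268]
*      -> [-2268]
negate -> [2268]
dup    -> [2268, 2268]
+      -> [4536]

4536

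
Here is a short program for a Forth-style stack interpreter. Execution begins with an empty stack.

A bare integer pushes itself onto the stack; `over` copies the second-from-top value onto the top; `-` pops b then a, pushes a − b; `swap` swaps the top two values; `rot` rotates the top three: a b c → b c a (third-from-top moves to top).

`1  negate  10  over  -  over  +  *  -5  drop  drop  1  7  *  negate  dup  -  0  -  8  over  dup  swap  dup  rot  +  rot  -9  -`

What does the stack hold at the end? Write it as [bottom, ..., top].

[0, 0, 0, 17]

1      -> [1]
negate -> [-1]
10     -> [-1, 10]
over   -> [-1, 10, -1]
-      -> [-1, 11]
over   -> [-1, 11, -1]
+      -> [-1, 10]
*      -> [-10]
-5     -> [-10, -5]
drop   -> [-10]
drop   -> []
1      -> [1]
7      -> [1, 7]
*      -> [7]
negate -> [-7]
dup    -> [-7, -7]
-      -> [0]
0      -> [0, 0]
-      -> [0]
8      -> [0, 8]
over   -> [0, 8, 0]
dup    -> [0, 8, 0, 0]
swap   -> [0, 8, 0, 0]
dup    -> [0, 8, 0, 0, 0]
rot    -> [0, 8, 0, 0, 0]
+      -> [0, 8, 0, 0]
rot    -> [0, 0, 0, 8]
-9     -> [0, 0, 0, 8, -9]
-      -> [0, 0, 0, 17]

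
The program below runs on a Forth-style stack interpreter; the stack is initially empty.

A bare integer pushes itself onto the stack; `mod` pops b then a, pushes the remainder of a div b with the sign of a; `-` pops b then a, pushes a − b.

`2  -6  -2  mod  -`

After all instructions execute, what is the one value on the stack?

2

2   -> [2]
-6  -> [2, -6]
-2  -> [2, -6, -2]
mod -> [2, 0]
-   -> [2]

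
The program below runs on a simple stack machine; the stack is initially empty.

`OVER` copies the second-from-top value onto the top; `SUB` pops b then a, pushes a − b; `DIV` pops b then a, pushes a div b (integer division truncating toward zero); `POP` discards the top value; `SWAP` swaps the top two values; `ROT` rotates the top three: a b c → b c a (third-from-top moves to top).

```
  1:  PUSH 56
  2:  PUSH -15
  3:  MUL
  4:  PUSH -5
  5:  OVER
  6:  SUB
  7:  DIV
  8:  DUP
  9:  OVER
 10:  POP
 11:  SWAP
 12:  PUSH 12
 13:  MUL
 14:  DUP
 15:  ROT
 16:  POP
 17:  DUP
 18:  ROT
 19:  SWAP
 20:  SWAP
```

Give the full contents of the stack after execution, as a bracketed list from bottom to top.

PUSH 56  : 56
PUSH -15 : 56 -15
MUL      : -840
PUSH -5  : -840 -5
OVER     : -840 -5 -840
SUB      : -840 835
DIV      : -1
DUP      : -1 -1
OVER     : -1 -1 -1
POP      : -1 -1
SWAP     : -1 -1
PUSH 12  : -1 -1 12
MUL      : -1 -12
DUP      : -1 -12 -12
ROT      : -12 -12 -1
POP      : -12 -12
DUP      : -12 -12 -12
ROT      : -12 -12 -12
SWAP     : -12 -12 -12
SWAP     : -12 -12 -12

[-12, -12, -12]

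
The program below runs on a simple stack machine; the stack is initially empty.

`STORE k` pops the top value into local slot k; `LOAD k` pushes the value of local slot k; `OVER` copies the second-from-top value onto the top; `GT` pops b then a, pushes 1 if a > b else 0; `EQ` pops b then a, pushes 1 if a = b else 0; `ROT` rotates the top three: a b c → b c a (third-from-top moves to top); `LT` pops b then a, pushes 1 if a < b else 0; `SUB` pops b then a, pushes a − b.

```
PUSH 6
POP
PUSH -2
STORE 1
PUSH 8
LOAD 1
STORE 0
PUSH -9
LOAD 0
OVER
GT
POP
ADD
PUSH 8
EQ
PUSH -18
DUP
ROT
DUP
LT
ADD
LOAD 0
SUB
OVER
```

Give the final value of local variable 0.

PUSH 6   -> 6
POP      -> (empty)
PUSH -2  -> -2
STORE 1  -> (empty)
PUSH 8   -> 8
LOAD 1   -> 8 -2
STORE 0  -> 8
PUSH -9  -> 8 -9
LOAD 0   -> 8 -9 -2
OVER     -> 8 -9 -2 -9
GT       -> 8 -9 1
POP      -> 8 -9
ADD      -> -1
PUSH 8   -> -1 8
EQ       -> 0
PUSH -18 -> 0 -18
DUP      -> 0 -18 -18
ROT      -> -18 -18 0
DUP      -> -18 -18 0 0
LT       -> -18 -18 0
ADD      -> -18 -18
LOAD 0   -> -18 -18 -2
SUB      -> -18 -16
OVER     -> -18 -16 -18

-2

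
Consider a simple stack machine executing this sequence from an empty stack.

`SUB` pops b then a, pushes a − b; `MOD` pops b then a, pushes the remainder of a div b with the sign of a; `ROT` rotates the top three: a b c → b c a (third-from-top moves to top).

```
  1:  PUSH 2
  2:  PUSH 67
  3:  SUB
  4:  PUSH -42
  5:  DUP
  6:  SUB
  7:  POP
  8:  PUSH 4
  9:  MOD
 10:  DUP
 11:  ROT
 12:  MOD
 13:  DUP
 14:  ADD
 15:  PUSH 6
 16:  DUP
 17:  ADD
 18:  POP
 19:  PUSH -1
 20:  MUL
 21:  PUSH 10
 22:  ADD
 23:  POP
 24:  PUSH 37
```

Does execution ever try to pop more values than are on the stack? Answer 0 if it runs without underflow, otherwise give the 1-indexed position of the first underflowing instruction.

PUSH 2    2
PUSH 67   2 67
SUB       -65
PUSH -42  -65 -42
DUP       -65 -42 -42
SUB       -65 0
POP       -65
PUSH 4    -65 4
MOD       -1
DUP       -1 -1
ROT  — needs 3 operands, stack has 2 → underflow

11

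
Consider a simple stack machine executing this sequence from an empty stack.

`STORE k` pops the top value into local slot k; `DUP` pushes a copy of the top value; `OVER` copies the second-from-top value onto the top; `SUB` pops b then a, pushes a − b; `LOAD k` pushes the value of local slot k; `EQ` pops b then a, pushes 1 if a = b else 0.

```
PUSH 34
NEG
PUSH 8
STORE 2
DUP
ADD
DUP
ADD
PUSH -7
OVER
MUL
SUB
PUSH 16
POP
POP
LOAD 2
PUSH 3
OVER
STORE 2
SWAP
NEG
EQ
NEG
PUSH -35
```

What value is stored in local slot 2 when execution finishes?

PUSH 34  : 34
NEG      : -34
PUSH 8   : -34 8
STORE 2  : -34
DUP      : -34 -34
ADD      : -68
DUP      : -68 -68
ADD      : -136
PUSH -7  : -136 -7
OVER     : -136 -7 -136
MUL      : -136 952
SUB      : -1088
PUSH 16  : -1088 16
POP      : -1088
POP      : (empty)
LOAD 2   : 8
PUSH 3   : 8 3
OVER     : 8 3 8
STORE 2  : 8 3
SWAP     : 3 8
NEG      : 3 -8
EQ       : 0
NEG      : 0
PUSH -35 : 0 -35

8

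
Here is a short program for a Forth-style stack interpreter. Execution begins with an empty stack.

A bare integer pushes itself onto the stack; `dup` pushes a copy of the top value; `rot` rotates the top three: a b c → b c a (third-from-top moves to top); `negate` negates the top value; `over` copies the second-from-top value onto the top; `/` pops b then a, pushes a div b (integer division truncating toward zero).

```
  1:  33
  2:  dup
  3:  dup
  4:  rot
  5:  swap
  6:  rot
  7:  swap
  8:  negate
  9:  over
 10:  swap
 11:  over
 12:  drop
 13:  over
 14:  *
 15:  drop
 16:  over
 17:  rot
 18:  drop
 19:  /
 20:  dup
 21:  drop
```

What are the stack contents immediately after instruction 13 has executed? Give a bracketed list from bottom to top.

33      33
dup     33 33
dup     33 33 33
rot     33 33 33
swap    33 33 33
rot     33 33 33
swap    33 33 33
negate  33 33 -33
over    33 33 -33 33
swap    33 33 33 -33
over    33 33 33 -33 33
drop    33 33 33 -33
over    33 33 33 -33 33

[33, 33, 33, -33, 33]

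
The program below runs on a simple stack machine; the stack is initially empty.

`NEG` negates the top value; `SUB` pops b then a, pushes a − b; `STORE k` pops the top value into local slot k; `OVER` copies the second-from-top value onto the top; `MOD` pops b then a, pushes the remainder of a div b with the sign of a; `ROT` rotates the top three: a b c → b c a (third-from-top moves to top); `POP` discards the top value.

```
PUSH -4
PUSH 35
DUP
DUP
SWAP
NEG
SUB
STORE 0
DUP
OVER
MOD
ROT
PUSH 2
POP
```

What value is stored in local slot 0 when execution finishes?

PUSH -4  [-4]
PUSH 35  [-4, 35]
DUP      [-4, 35, 35]
DUP      [-4, 35, 35, 35]
SWAP     [-4, 35, 35, 35]
NEG      [-4, 35, 35, -35]
SUB      [-4, 35, 70]
STORE 0  [-4, 35]
DUP      [-4, 35, 35]
OVER     [-4, 35, 35, 35]
MOD      [-4, 35, 0]
ROT      [35, 0, -4]
PUSH 2   [35, 0, -4, 2]
POP      [35, 0, -4]

70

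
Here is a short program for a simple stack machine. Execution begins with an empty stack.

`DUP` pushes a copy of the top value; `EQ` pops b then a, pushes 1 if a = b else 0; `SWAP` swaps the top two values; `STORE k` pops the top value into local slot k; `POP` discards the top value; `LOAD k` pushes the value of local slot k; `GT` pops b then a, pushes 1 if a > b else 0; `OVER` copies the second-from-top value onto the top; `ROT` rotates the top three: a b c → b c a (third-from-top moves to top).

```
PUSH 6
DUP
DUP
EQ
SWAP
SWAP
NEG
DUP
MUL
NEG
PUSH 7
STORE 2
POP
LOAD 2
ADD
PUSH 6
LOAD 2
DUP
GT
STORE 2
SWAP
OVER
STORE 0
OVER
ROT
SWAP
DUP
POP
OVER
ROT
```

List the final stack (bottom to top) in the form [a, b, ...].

[13, 6, 6, 6]

PUSH 6   [6]
DUP      [6, 6]
DUP      [6, 6, 6]
EQ       [6, 1]
SWAP     [1, 6]
SWAP     [6, 1]
NEG      [6, -1]
DUP      [6, -1, -1]
MUL      [6, 1]
NEG      [6, -1]
PUSH 7   [6, -1, 7]
STORE 2  [6, -1]
POP      [6]
LOAD 2   [6, 7]
ADD      [13]
PUSH 6   [13, 6]
LOAD 2   [13, 6, 7]
DUP      [13, 6, 7, 7]
GT       [13, 6, 0]
STORE 2  [13, 6]
SWAP     [6, 13]
OVER     [6, 13, 6]
STORE 0  [6, 13]
OVER     [6, 13, 6]
ROT      [13, 6, 6]
SWAP     [13, 6, 6]
DUP      [13, 6, 6, 6]
POP      [13, 6, 6]
OVER     [13, 6, 6, 6]
ROT      [13, 6, 6, 6]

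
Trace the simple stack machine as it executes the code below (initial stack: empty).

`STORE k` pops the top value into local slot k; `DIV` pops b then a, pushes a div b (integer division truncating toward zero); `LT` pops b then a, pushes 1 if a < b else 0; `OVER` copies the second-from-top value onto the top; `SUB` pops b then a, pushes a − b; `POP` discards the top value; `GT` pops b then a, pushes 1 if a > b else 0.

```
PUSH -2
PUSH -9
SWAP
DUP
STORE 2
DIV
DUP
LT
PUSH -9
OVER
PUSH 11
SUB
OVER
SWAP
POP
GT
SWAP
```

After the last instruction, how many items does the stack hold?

PUSH -2 → [-2]
PUSH -9 → [-2, -9]
SWAP    → [-9, -2]
DUP     → [-9, -2, -2]
STORE 2 → [-9, -2]
DIV     → [4]
DUP     → [4, 4]
LT      → [0]
PUSH -9 → [0, -9]
OVER    → [0, -9, 0]
PUSH 11 → [0, -9, 0, 11]
SUB     → [0, -9, -11]
OVER    → [0, -9, -11, -9]
SWAP    → [0, -9, -9, -11]
POP     → [0, -9, -9]
GT      → [0, 0]
SWAP    → [0, 0]

2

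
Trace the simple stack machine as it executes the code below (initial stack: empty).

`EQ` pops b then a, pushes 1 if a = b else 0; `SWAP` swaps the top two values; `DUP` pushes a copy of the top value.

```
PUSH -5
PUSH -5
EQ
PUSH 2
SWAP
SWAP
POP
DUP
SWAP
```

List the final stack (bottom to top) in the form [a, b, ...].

[1, 1]

PUSH -5 : [-5]
PUSH -5 : [-5, -5]
EQ      : [1]
PUSH 2  : [1, 2]
SWAP    : [2, 1]
SWAP    : [1, 2]
POP     : [1]
DUP     : [1, 1]
SWAP    : [1, 1]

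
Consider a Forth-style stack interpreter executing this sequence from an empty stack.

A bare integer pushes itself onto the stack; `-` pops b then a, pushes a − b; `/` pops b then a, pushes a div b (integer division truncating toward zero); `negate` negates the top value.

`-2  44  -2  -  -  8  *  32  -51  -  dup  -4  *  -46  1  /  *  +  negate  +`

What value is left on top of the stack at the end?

-2     : -2
44     : -2 44
-2     : -2 44 -2
-      : -2 46
-      : -48
8      : -48 8
*      : -384
32     : -384 32
-51    : -384 32 -51
-      : -384 83
dup    : -384 83 83
-4     : -384 83 83 -4
*      : -384 83 -332
-46    : -384 83 -332 -46
1      : -384 83 -332 -46 1
/      : -384 83 -332 -46
*      : -384 83 15272
+      : -384 15355
negate : -384 -15355
+      : -15739

-15739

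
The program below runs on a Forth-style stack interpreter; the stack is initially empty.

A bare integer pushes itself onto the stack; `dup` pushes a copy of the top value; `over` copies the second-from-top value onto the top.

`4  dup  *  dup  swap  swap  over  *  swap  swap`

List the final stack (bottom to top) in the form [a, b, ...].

[16, 256]

4    -> 4
dup  -> 4 4
*    -> 16
dup  -> 16 16
swap -> 16 16
swap -> 16 16
over -> 16 16 16
*    -> 16 256
swap -> 256 16
swap -> 16 256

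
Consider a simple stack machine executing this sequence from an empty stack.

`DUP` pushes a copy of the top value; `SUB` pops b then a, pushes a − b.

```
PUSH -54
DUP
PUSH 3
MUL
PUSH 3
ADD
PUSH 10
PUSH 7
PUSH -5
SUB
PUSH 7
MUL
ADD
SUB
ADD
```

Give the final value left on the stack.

PUSH -54  -54
DUP       -54 -54
PUSH 3    -54 -54 3
MUL       -54 -162
PUSH 3    -54 -162 3
ADD       -54 -159
PUSH 10   -54 -159 10
PUSH 7    -54 -159 10 7
PUSH -5   -54 -159 10 7 -5
SUB       -54 -159 10 12
PUSH 7    -54 -159 10 12 7
MUL       -54 -159 10 84
ADD       -54 -159 94
SUB       -54 -253
ADD       -307

-307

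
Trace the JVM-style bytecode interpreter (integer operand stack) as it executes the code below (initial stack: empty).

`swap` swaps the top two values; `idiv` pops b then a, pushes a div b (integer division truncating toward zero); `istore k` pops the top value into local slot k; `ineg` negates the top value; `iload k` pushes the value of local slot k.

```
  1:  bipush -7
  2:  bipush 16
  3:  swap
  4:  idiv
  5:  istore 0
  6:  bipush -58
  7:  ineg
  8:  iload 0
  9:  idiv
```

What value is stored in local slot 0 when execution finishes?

-2

bipush -7   [-7]
bipush 16   [-7, 16]
swap        [16, -7]
idiv        [-2]
istore 0    []
bipush -58  [-58]
ineg        [58]
iload 0     [58, -2]
idiv        [-29]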